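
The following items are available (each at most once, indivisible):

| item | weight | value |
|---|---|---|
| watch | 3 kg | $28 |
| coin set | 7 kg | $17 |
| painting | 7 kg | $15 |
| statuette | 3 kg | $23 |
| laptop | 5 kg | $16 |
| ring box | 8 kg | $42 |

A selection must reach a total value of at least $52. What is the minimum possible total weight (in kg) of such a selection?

11

Subsets with value ≥ 52, sorted by total weight:
- watch+ring box: weight 11, value 70
- watch+statuette+laptop: weight 11, value 67
Minimum weight: 11 kg.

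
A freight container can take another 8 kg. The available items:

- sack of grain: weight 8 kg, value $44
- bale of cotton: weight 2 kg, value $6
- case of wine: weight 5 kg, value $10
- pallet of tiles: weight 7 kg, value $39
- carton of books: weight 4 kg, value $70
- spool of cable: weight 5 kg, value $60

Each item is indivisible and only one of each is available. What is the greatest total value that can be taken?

Check high-value combinations within 8 kg:
- bale of cotton+carton of books: weight 2+4=6, value 6+70=76
- carton of books: weight 4, value 70
- bale of cotton+spool of cable: weight 2+5=7, value 6+60=66
- spool of cable: weight 5, value 60
- sack of grain: weight 8, value 44
Best: $76.

$76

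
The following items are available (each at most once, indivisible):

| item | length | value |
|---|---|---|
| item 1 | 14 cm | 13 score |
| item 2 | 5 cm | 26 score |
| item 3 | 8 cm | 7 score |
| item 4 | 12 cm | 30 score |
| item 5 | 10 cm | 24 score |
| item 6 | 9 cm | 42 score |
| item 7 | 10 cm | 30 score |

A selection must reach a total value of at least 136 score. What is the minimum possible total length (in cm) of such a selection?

Subsets with value ≥ 136, sorted by total length:
- item 2+item 4+item 5+item 6+item 7: length 46, value 152
- item 1+item 2+item 4+item 6+item 7: length 50, value 141
- item 2+item 3+item 4+item 5+item 6+item 7: length 54, value 159
Minimum length: 46 cm.

46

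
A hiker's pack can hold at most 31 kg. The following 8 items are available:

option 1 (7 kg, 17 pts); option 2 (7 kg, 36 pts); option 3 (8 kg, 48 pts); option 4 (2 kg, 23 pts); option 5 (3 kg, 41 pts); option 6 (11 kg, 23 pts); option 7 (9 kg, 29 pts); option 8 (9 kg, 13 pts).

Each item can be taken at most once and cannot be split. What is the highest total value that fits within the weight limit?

177 pts

This is a 0/1 knapsack; check combinations near the capacity.
- option 2+option 3+option 4+option 5+option 7: weight 7+8+2+3+9=29, value 36+48+23+41+29=177
- option 2+option 3+option 4+option 5+option 6: weight 7+8+2+3+11=31, value 36+48+23+41+23=171
- option 1+option 2+option 3+option 4+option 5: weight 7+7+8+2+3=27, value 17+36+48+23+41=165
- option 2+option 3+option 4+option 5+option 8: weight 7+8+2+3+9=29, value 36+48+23+41+13=161
- option 1+option 3+option 4+option 5+option 7: weight 7+8+2+3+9=29, value 17+48+23+41+29=158
Best: 177 pts.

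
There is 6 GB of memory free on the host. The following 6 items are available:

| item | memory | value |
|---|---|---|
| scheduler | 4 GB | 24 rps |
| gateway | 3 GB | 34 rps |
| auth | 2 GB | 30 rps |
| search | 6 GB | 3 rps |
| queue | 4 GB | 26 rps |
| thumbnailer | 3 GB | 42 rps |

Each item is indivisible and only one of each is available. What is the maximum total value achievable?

Check high-value combinations within 6 GB:
- gateway+thumbnailer: memory 3+3=6, value 34+42=76
- auth+thumbnailer: memory 2+3=5, value 30+42=72
- gateway+auth: memory 3+2=5, value 34+30=64
- auth+queue: memory 2+4=6, value 30+26=56
Best: 76 rps.

76 rps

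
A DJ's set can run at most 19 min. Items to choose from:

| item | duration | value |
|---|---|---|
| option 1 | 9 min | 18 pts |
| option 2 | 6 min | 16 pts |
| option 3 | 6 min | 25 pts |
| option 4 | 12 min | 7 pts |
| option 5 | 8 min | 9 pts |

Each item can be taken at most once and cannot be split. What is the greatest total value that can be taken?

This is a 0/1 knapsack; check combinations near the capacity.
- option 1+option 3: duration 9+6=15, value 18+25=43
- option 2+option 3: duration 6+6=12, value 16+25=41
- option 3+option 5: duration 6+8=14, value 25+9=34
- option 1+option 2: duration 9+6=15, value 18+16=34
- option 3+option 4: duration 6+12=18, value 25+7=32
Best: 43 pts.

43 pts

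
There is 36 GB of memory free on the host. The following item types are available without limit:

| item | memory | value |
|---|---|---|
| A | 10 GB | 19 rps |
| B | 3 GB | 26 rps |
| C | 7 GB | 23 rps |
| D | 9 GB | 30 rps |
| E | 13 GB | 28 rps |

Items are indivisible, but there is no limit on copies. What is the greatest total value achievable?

312 rps

Best value-per-unit is B at 26/3, and filling with it alone uses memory 12×3=36. No mix of the others beats 12×26 = 312.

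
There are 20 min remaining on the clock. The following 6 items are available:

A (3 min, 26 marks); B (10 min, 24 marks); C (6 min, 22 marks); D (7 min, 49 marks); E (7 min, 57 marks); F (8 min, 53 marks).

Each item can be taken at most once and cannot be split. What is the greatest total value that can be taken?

Check high-value combinations within 20 min:
- A+E+F: time 3+7+8=18, value 26+57+53=136
- A+D+E: time 3+7+7=17, value 26+49+57=132
- A+D+F: time 3+7+8=18, value 26+49+53=128
- C+D+E: time 6+7+7=20, value 22+49+57=128
Best: 136 marks.

136 marks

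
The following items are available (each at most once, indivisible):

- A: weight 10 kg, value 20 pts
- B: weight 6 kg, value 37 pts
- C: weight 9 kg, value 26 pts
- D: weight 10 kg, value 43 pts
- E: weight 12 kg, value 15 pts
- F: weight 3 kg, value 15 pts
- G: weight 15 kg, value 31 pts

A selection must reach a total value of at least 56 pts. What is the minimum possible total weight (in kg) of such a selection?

13

Subsets with value ≥ 56, sorted by total weight:
- D+F: weight 13, value 58
- B+C: weight 15, value 63
Minimum weight: 13 kg.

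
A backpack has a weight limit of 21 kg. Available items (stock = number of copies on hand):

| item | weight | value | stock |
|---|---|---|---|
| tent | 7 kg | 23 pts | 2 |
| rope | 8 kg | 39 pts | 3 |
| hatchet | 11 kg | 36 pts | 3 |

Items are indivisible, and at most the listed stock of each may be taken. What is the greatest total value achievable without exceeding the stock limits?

78 pts

Top feasible selections:
- 2×rope: weight 16, value 78
- 1×rope + 1×hatchet: weight 19, value 75
Best: 78 pts.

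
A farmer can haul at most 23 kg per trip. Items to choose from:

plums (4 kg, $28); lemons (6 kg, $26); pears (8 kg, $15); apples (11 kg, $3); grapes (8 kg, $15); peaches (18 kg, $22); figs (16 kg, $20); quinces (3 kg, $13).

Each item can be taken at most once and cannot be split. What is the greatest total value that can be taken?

$82

Check high-value combinations within 23 kg:
- plums+lemons+pears+quinces: weight 4+6+8+3=21, value 28+26+15+13=82
- plums+lemons+grapes+quinces: weight 4+6+8+3=21, value 28+26+15+13=82
- plums+pears+grapes+quinces: weight 4+8+8+3=23, value 28+15+15+13=71
Best: $82.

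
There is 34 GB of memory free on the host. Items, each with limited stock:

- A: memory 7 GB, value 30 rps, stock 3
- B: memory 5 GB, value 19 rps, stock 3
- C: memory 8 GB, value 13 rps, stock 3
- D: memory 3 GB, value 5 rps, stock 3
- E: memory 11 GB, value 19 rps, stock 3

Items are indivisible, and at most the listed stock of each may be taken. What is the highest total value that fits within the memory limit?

133 rps

Best selections within memory 34 and stock limits:
- 3×A + 2×B + 1×D: memory 34, value 133
- 3×A + 2×B: memory 31, value 128
- 2×A + 3×B + 1×D: memory 32, value 122
Best: 133 rps.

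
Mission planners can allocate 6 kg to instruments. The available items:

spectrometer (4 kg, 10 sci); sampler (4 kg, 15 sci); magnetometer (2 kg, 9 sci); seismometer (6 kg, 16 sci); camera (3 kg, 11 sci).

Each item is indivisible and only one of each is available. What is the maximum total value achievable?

24 sci

This is a 0/1 knapsack; check combinations near the capacity.
- sampler+magnetometer: mass 4+2=6, value 15+9=24
- magnetometer+camera: mass 2+3=5, value 9+11=20
- spectrometer+magnetometer: mass 4+2=6, value 10+9=19
- seismometer: mass 6, value 16
Best: 24 sci.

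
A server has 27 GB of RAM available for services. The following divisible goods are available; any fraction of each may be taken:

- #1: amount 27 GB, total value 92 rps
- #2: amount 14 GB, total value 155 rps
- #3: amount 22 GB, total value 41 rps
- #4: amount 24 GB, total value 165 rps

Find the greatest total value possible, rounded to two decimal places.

244.38

Take in order of value per unit:
- #2 (155/14 per unit): all 14 → value 155, running total 155.00
- #4 (165/24 per unit): 13 of 24 → value 13×165/24 = 89.3750, running total 244.38
Total 244.38.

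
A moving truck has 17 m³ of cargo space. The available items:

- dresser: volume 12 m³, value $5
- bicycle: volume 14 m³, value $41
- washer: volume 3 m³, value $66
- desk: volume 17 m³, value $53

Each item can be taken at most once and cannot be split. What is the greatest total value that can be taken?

Check high-value combinations within 17 m³:
- bicycle+washer: volume 14+3=17, value 41+66=107
- dresser+washer: volume 12+3=15, value 5+66=71
- washer: volume 3, value 66
- desk: volume 17, value 53
- bicycle: volume 14, value 41
Best: $107.

$107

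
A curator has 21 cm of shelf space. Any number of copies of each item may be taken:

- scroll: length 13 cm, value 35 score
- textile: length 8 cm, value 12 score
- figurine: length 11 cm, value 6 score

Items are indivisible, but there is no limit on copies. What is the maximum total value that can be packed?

47 score

Best value-per-unit is scroll at 35/13; filling with it alone gives 1×35 = 35.
Optimal mix: 1×scroll + 1×textile → length 21, value 47.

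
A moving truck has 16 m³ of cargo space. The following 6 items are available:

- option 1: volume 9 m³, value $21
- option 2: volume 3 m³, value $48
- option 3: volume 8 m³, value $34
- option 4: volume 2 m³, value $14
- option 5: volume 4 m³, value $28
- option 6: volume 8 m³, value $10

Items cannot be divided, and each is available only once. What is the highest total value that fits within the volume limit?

$110

Check high-value combinations within 16 m³:
- option 2+option 3+option 5: volume 3+8+4=15, value 48+34+28=110
- option 1+option 2+option 5: volume 9+3+4=16, value 21+48+28=97
- option 2+option 3+option 4: volume 3+8+2=13, value 48+34+14=96
Best: $110.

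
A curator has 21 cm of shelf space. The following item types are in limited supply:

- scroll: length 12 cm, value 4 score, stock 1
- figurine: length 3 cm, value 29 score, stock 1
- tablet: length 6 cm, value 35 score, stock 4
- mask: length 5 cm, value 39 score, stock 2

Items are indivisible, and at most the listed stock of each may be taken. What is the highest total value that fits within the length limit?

142 score

Best selections within length 21 and stock limits:
- 1×figurine + 1×tablet + 2×mask: length 19, value 142
- 1×figurine + 2×tablet + 1×mask: length 20, value 138
- 1×figurine + 3×tablet: length 21, value 134
- 1×tablet + 2×mask: length 16, value 113
Best: 142 score.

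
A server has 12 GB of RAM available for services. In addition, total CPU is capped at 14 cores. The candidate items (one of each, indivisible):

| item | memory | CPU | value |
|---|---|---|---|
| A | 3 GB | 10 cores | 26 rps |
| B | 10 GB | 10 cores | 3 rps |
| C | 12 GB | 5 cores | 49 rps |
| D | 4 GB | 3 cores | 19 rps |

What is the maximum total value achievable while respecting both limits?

49 rps

Feasible sets respecting both limits:
- C: memory 12, CPU 5, value 49
- A+D: memory 7, CPU 13, value 45
- A: memory 3, CPU 10, value 26
Best: 49 rps.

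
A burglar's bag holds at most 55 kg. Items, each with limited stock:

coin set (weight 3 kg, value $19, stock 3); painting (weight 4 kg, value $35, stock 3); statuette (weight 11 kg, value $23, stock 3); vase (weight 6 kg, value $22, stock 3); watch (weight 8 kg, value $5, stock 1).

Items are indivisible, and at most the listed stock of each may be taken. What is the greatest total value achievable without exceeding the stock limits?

$252

Top feasible selections:
- 3×coin set + 3×painting + 2×statuette + 2×vase: weight 55, value 252
- 3×coin set + 3×painting + 1×statuette + 3×vase: weight 50, value 251
- 2×coin set + 3×painting + 1×statuette + 3×vase + 1×watch: weight 55, value 237
Best: $252.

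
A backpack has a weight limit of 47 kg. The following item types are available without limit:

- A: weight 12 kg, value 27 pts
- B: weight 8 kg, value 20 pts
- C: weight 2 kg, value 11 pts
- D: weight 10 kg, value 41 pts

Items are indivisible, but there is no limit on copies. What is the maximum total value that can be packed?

Best value-per-unit is C at 11/2, and filling with it alone uses weight 23×2=46. No mix of the others beats 23×11 = 253.

253 pts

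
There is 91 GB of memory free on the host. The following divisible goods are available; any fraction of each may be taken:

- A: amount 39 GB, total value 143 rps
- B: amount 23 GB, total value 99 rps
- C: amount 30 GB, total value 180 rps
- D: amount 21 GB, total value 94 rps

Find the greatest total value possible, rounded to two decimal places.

435.33

Take in order of value per unit:
- C (180/30 per unit): all 30 → value 180, running total 180.00
- D (94/21 per unit): all 21 → value 94, running total 274.00
- B (99/23 per unit): all 23 → value 99, running total 373.00
- A (143/39 per unit): 17 of 39 → value 17×143/39 = 62.3333, running total 435.33
Total 435.33.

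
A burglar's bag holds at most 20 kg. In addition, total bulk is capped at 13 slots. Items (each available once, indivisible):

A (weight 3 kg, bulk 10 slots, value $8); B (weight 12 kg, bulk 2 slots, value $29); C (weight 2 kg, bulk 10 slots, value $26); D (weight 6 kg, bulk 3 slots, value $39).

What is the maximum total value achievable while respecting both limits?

Feasible sets respecting both limits:
- B+D: weight 18, bulk 5, value 68
- C+D: weight 8, bulk 13, value 65
- B+C: weight 14, bulk 12, value 55
Best: $68.

$68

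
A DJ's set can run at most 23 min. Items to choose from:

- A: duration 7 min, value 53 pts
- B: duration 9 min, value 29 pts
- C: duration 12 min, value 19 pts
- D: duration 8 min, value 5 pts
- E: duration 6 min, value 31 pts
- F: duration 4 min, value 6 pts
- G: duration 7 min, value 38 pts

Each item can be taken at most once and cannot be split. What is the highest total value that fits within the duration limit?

This is a 0/1 knapsack; check combinations near the capacity.
- A+E+G: duration 7+6+7=20, value 53+31+38=122
- A+B+G: duration 7+9+7=23, value 53+29+38=120
- A+B+E: duration 7+9+6=22, value 53+29+31=113
- B+E+G: duration 9+6+7=22, value 29+31+38=98
Best: 122 pts.

122 pts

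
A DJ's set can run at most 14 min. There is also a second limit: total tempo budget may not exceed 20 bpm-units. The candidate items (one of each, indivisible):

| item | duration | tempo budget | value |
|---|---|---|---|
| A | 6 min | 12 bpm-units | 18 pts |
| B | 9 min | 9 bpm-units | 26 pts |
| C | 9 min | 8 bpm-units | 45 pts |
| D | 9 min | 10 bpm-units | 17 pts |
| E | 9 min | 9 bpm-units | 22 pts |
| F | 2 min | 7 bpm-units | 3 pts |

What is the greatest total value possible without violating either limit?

Feasible sets respecting both limits:
- C+F: duration 11, tempo budget 15, value 48
- C: duration 9, tempo budget 8, value 45
- B+F: duration 11, tempo budget 16, value 29
- B: duration 9, tempo budget 9, value 26
Best: 48 pts.

48 pts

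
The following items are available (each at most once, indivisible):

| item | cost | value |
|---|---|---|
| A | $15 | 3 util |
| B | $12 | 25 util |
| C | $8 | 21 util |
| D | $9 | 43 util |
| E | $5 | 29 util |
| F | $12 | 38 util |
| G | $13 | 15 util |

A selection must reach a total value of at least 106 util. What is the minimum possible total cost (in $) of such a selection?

26

Subsets with value ≥ 106, sorted by total cost:
- D+E+F: cost 26, value 110
- B+D+F: cost 33, value 106
- C+D+E+F: cost 34, value 131
Minimum cost: 26 $.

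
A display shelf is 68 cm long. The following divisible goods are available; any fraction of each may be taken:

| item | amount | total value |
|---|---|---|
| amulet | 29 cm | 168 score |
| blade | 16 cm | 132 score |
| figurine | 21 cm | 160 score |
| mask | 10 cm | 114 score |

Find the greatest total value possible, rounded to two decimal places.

527.66

Take in order of value per unit:
- mask (114/10 per unit): all 10 → value 114, running total 114.00
- blade (132/16 per unit): all 16 → value 132, running total 246.00
- figurine (160/21 per unit): all 21 → value 160, running total 406.00
- amulet (168/29 per unit): 21 of 29 → value 21×168/29 = 121.6552, running total 527.66
Total 527.66.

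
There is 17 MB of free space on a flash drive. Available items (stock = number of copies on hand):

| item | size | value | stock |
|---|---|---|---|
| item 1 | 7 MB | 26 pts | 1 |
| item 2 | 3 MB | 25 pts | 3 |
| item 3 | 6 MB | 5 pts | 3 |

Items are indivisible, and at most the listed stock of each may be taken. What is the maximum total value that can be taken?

101 pts

Best selections within size 17 and stock limits:
- 1×item 1 + 3×item 2: size 16, value 101
- 3×item 2 + 1×item 3: size 15, value 80
- 1×item 1 + 2×item 2: size 13, value 76
- 3×item 2: size 9, value 75
Best: 101 pts.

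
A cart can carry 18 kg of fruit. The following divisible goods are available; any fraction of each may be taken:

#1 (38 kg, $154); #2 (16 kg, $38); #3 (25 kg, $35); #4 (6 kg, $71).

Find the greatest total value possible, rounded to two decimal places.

Take in order of value per unit:
- #4 (71/6 per unit): all 6 → value 71, running total 71.00
- #1 (154/38 per unit): 12 of 38 → value 12×154/38 = 48.6316, running total 119.63
Total 119.63.

119.63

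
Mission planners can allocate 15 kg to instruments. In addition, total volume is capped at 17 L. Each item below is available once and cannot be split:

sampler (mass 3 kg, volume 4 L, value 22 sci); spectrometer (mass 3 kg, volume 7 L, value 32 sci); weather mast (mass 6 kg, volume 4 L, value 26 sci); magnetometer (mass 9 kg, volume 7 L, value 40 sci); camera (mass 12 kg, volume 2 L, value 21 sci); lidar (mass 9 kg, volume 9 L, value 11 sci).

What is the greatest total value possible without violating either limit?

80 sci

Feasible sets respecting both limits:
- sampler+spectrometer+weather mast: mass 12, volume 15, value 80
- spectrometer+magnetometer: mass 12, volume 14, value 72
- weather mast+magnetometer: mass 15, volume 11, value 66
Best: 80 sci.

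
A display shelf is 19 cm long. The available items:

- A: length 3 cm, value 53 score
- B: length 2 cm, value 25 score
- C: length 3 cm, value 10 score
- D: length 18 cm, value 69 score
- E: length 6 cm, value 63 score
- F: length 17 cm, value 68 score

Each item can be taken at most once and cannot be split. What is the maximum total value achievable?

Check high-value combinations within 19 cm:
- A+B+C+E: length 3+2+3+6=14, value 53+25+10+63=151
- A+B+E: length 3+2+6=11, value 53+25+63=141
- A+C+E: length 3+3+6=12, value 53+10+63=126
- A+E: length 3+6=9, value 53+63=116
- B+C+E: length 2+3+6=11, value 25+10+63=98
Best: 151 score.

151 score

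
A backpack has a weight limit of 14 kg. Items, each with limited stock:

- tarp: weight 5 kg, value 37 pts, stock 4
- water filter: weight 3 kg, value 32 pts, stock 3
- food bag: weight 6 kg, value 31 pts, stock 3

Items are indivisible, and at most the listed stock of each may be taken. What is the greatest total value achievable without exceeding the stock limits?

133 pts

Top feasible selections:
- 1×tarp + 3×water filter: weight 14, value 133
- 2×tarp + 1×water filter: weight 13, value 106
Best: 133 pts.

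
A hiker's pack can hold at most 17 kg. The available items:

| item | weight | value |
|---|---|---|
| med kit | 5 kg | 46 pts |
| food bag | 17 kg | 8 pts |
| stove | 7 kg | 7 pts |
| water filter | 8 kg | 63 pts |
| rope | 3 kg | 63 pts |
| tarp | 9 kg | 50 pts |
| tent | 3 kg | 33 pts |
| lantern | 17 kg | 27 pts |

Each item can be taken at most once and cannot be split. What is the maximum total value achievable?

172 pts

Check high-value combinations within 17 kg:
- med kit+water filter+rope: weight 5+8+3=16, value 46+63+63=172
- water filter+rope+tent: weight 8+3+3=14, value 63+63+33=159
- med kit+rope+tarp: weight 5+3+9=17, value 46+63+50=159
- rope+tarp+tent: weight 3+9+3=15, value 63+50+33=146
Best: 172 pts.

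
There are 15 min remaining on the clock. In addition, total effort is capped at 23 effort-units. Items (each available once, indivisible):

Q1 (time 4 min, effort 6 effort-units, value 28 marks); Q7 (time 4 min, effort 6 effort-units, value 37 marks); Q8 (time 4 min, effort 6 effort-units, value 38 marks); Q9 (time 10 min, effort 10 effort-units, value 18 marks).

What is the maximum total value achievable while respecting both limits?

Feasible sets respecting both limits:
- Q1+Q7+Q8: time 12, effort 18, value 103
- Q7+Q8: time 8, effort 12, value 75
- Q1+Q8: time 8, effort 12, value 66
- Q1+Q7: time 8, effort 12, value 65
Best: 103 marks.

103 marks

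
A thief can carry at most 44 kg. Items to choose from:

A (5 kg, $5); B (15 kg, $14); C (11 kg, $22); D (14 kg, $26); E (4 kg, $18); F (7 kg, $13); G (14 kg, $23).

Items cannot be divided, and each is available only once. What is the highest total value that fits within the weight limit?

Check high-value combinations within 44 kg:
- C+D+E+G: weight 11+14+4+14=43, value 22+26+18+23=89
- A+D+E+F+G: weight 5+14+4+7+14=44, value 5+26+18+13+23=85
- A+C+D+E+F: weight 5+11+14+4+7=41, value 5+22+26+18+13=84
- A+C+E+F+G: weight 5+11+4+7+14=41, value 5+22+18+13+23=81
- D+E+F+G: weight 14+4+7+14=39, value 26+18+13+23=80
Best: $89.

$89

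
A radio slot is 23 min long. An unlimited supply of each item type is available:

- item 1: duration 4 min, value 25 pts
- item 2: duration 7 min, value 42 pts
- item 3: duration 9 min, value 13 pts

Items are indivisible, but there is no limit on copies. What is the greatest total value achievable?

142 pts

Best value-per-unit is item 1 at 25/4; filling with it alone gives 5×25 = 125.
Optimal mix: 4×item 1 + 1×item 2 → duration 23, value 142.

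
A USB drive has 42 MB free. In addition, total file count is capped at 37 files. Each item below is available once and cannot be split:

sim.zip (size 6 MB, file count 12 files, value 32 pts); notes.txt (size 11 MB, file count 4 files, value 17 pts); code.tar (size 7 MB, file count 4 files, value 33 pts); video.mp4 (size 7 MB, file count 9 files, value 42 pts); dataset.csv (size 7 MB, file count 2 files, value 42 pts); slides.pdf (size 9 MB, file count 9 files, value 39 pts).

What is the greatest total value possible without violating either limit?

Feasible sets respecting both limits:
- sim.zip+code.tar+video.mp4+dataset.csv+slides.pdf: size 36, file count 36, value 188
- notes.txt+code.tar+video.mp4+dataset.csv+slides.pdf: size 41, file count 28, value 173
- sim.zip+notes.txt+video.mp4+dataset.csv+slides.pdf: size 40, file count 36, value 172
- sim.zip+notes.txt+code.tar+video.mp4+dataset.csv: size 38, file count 31, value 166
Best: 188 pts.

188 pts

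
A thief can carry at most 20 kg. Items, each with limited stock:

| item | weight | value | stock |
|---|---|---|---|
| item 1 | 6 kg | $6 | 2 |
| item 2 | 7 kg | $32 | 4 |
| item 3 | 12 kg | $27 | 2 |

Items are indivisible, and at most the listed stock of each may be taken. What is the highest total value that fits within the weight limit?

Best selections within weight 20 and stock limits:
- 1×item 1 + 2×item 2: weight 20, value 70
- 2×item 2: weight 14, value 64
- 1×item 2 + 1×item 3: weight 19, value 59
Best: $70.

$70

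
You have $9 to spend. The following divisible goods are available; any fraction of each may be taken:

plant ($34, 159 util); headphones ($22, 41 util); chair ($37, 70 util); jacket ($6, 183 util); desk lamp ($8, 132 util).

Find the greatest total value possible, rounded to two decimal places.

232.50

Take in order of value per unit:
- jacket (183/6 per unit): all 6 → value 183, running total 183.00
- desk lamp (132/8 per unit): 3 of 8 → value 3×132/8 = 49.5000, running total 232.50
Total 232.50.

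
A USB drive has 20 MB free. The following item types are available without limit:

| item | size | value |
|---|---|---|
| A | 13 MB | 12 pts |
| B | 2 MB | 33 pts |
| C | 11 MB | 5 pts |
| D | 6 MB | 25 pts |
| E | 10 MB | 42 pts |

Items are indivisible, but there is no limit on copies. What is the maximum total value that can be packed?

330 pts

Best value-per-unit is B at 33/2, and filling with it alone uses size 10×2=20. No mix of the others beats 10×33 = 330.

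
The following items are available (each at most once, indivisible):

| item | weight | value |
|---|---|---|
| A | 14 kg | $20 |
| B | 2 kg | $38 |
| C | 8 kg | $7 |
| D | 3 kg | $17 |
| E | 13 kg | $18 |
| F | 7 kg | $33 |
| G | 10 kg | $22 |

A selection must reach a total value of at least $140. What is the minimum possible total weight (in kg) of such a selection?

Subsets with value ≥ 140, sorted by total weight:
- A+B+D+E+F+G: weight 49, value 148
- A+B+C+D+E+F+G: weight 57, value 155
Minimum weight: 49 kg.

49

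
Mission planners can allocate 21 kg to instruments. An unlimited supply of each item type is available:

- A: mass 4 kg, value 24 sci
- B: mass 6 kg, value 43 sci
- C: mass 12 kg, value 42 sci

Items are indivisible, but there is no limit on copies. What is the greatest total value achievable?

134 sci

Best value-per-unit is B at 43/6; filling with it alone gives 3×43 = 129.
Optimal mix: 2×A + 2×B → mass 20, value 134.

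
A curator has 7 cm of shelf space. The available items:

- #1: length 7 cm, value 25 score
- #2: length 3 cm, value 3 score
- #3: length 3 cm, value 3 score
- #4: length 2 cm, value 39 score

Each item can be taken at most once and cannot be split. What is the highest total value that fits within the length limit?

42 score

Check high-value combinations within 7 cm:
- #2+#4: length 3+2=5, value 3+39=42
- #3+#4: length 3+2=5, value 3+39=42
- #4: length 2, value 39
- #1: length 7, value 25
Best: 42 score.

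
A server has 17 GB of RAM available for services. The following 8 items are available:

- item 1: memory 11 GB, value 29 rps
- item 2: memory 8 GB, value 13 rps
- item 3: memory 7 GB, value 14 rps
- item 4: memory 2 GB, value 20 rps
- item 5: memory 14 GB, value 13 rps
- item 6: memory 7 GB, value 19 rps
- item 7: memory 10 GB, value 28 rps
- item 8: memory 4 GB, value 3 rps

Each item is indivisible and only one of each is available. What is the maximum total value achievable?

This is a 0/1 knapsack; check combinations near the capacity.
- item 3+item 4+item 6: memory 7+2+7=16, value 14+20+19=53
- item 2+item 4+item 6: memory 8+2+7=17, value 13+20+19=52
- item 1+item 4+item 8: memory 11+2+4=17, value 29+20+3=52
- item 4+item 7+item 8: memory 2+10+4=16, value 20+28+3=51
Best: 53 rps.

53 rps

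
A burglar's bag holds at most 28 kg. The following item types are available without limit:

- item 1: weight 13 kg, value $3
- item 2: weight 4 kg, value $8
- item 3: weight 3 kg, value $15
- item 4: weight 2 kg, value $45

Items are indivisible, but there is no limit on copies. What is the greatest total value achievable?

$630

Best value-per-unit is item 4 at 45/2, and filling with it alone uses weight 14×2=28. No mix of the others beats 14×45 = 630.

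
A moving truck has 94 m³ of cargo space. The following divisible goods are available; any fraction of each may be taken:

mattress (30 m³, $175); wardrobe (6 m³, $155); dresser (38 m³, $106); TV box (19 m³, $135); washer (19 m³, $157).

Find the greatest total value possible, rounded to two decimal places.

Take in order of value per unit:
- wardrobe (155/6 per unit): all 6 → value 155, running total 155.00
- washer (157/19 per unit): all 19 → value 157, running total 312.00
- TV box (135/19 per unit): all 19 → value 135, running total 447.00
- mattress (175/30 per unit): all 30 → value 175, running total 622.00
- dresser (106/38 per unit): 20 of 38 → value 20×106/38 = 55.7895, running total 677.79
Total 677.79.

677.79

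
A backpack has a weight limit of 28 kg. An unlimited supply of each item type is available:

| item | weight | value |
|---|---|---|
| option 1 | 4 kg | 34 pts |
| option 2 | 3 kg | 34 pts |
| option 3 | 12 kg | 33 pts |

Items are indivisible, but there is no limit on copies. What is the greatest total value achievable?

306 pts

Best value-per-unit is option 2 at 34/3; filling with it alone gives 9×34 = 306.
Optimal mix: 1×option 1 + 8×option 2 → weight 28, value 306.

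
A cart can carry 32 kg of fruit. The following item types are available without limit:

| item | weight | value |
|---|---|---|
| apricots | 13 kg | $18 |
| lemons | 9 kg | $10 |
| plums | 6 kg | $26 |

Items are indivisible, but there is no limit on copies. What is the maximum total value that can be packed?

$130

Best value-per-unit is plums at 26/6, and filling with it alone uses weight 5×6=30. No mix of the others beats 5×26 = 130.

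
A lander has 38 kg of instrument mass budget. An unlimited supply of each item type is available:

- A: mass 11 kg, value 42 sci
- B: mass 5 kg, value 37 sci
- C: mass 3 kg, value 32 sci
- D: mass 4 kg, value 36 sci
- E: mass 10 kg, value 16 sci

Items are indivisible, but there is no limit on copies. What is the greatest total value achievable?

Best value-per-unit is C at 32/3; filling with it alone gives 12×32 = 384.
Optimal mix: 10×C + 2×D → mass 38, value 392.

392 sci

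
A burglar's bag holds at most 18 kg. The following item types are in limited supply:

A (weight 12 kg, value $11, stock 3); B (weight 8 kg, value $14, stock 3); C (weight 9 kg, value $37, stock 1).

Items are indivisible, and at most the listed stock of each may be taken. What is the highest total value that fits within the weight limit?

$51

Best selections within weight 18 and stock limits:
- 1×B + 1×C: weight 17, value 51
- 1×C: weight 9, value 37
Best: $51.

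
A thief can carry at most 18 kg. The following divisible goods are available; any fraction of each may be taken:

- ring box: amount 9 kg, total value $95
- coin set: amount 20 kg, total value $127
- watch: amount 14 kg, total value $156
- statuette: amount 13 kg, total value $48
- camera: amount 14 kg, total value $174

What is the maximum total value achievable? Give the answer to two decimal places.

Take in order of value per unit:
- camera (174/14 per unit): all 14 → value 174, running total 174.00
- watch (156/14 per unit): 4 of 14 → value 4×156/14 = 44.5714, running total 218.57
Total 218.57.

218.57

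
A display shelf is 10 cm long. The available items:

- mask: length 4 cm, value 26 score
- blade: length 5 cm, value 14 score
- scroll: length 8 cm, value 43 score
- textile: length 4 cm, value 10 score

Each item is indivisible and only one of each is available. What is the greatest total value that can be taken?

Check high-value combinations within 10 cm:
- scroll: length 8, value 43
- mask+blade: length 4+5=9, value 26+14=40
- mask+textile: length 4+4=8, value 26+10=36
- mask: length 4, value 26
- blade+textile: length 5+4=9, value 14+10=24
Best: 43 score.

43 score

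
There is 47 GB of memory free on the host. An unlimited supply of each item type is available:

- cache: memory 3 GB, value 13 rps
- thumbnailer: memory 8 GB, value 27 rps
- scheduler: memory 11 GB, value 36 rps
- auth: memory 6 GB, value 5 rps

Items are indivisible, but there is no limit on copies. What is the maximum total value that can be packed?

Best value-per-unit is cache at 13/3; filling with it alone gives 15×13 = 195.
Optimal mix: 13×cache + 1×thumbnailer → memory 47, value 196.

196 rps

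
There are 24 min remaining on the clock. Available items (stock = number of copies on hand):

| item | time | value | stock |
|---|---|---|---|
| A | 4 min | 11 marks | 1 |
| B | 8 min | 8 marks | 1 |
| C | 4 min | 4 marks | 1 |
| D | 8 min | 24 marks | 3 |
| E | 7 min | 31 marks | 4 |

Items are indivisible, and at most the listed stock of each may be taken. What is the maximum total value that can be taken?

93 marks

Best selections within time 24 and stock limits:
- 3×E: time 21, value 93
- 1×D + 2×E: time 22, value 86
Best: 93 marks.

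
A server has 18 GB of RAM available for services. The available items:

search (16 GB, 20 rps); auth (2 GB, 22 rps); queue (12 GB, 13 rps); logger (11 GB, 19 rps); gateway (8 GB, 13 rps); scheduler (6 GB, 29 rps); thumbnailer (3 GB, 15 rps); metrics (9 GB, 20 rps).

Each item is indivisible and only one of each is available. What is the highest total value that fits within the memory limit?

Check high-value combinations within 18 GB:
- auth+scheduler+metrics: memory 2+6+9=17, value 22+29+20=71
- auth+scheduler+thumbnailer: memory 2+6+3=11, value 22+29+15=66
- auth+gateway+scheduler: memory 2+8+6=16, value 22+13+29=64
- scheduler+thumbnailer+metrics: memory 6+3+9=18, value 29+15+20=64
- auth+thumbnailer+metrics: memory 2+3+9=14, value 22+15+20=57
Best: 71 rps.

71 rps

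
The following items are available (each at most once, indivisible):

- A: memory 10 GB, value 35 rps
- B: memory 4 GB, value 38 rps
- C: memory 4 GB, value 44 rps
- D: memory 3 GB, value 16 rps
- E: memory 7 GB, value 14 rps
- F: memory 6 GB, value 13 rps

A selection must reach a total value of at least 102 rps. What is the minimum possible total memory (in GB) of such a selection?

17

Subsets with value ≥ 102, sorted by total memory:
- B+C+D+F: memory 17, value 111
- A+B+C: memory 18, value 117
- B+C+D+E: memory 18, value 112
Minimum memory: 17 GB.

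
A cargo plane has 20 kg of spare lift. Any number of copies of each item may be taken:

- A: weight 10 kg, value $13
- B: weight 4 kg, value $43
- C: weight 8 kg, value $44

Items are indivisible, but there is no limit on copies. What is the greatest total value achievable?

Best value-per-unit is B at 43/4, and filling with it alone uses weight 5×4=20. No mix of the others beats 5×43 = 215.

$215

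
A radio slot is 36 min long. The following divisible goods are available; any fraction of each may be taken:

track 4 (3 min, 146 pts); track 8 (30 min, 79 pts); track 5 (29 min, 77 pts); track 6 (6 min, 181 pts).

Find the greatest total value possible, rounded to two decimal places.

398.69

Take in order of value per unit:
- track 4 (146/3 per unit): all 3 → value 146, running total 146.00
- track 6 (181/6 per unit): all 6 → value 181, running total 327.00
- track 5 (77/29 per unit): 27 of 29 → value 27×77/29 = 71.6897, running total 398.69
Total 398.69.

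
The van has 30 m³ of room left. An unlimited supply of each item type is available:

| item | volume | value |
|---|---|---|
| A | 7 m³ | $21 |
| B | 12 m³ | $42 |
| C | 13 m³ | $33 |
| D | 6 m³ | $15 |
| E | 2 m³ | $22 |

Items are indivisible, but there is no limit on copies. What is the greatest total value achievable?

Best value-per-unit is E at 22/2, and filling with it alone uses volume 15×2=30. No mix of the others beats 15×22 = 330.

$330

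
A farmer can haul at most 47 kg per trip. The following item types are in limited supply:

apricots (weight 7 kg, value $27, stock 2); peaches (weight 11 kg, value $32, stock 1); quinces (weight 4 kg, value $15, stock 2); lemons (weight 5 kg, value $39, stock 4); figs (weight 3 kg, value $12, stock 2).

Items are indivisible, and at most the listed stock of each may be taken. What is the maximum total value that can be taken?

$252

Best selections within weight 47 and stock limits:
- 2×apricots + 2×quinces + 4×lemons + 1×figs: weight 45, value 252
- 2×apricots + 1×quinces + 4×lemons + 2×figs: weight 44, value 249
- 1×apricots + 1×peaches + 2×quinces + 4×lemons: weight 46, value 245
- 1×peaches + 2×quinces + 4×lemons + 2×figs: weight 45, value 242
Best: $252.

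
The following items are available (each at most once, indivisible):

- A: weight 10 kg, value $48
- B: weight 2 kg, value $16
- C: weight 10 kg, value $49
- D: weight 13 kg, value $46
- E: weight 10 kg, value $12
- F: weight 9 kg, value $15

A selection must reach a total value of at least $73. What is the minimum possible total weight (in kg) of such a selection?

Subsets with value ≥ 73, sorted by total weight:
- A+C: weight 20, value 97
- B+C+F: weight 21, value 80
- A+B+F: weight 21, value 79
- A+B+C: weight 22, value 113
Minimum weight: 20 kg.

20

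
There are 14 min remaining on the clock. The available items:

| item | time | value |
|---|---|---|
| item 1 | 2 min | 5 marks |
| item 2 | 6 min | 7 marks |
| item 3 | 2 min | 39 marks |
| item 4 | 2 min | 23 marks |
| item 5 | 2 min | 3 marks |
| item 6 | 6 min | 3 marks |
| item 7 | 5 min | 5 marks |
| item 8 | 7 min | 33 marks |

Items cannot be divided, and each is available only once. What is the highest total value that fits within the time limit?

This is a 0/1 knapsack; check combinations near the capacity.
- item 1+item 3+item 4+item 8: time 2+2+2+7=13, value 5+39+23+33=100
- item 3+item 4+item 5+item 8: time 2+2+2+7=13, value 39+23+3+33=98
- item 3+item 4+item 8: time 2+2+7=11, value 39+23+33=95
- item 1+item 3+item 5+item 8: time 2+2+2+7=13, value 5+39+3+33=80
- item 1+item 3+item 8: time 2+2+7=11, value 5+39+33=77
Best: 100 marks.

100 marks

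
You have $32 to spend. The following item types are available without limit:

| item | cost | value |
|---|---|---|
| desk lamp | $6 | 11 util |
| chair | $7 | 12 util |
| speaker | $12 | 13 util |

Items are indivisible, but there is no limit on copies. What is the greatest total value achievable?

Best value-per-unit is desk lamp at 11/6; filling with it alone gives 5×11 = 55.
Optimal mix: 3×desk lamp + 2×chair → cost 32, value 57.

57 util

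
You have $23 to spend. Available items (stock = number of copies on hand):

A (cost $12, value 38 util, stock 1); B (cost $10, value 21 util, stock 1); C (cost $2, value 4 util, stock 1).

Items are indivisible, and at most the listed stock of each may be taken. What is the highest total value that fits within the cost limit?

Best selections within cost 23 and stock limits:
- 1×A + 1×B: cost 22, value 59
- 1×A + 1×C: cost 14, value 42
- 1×A: cost 12, value 38
- 1×B + 1×C: cost 12, value 25
Best: 59 util.

59 util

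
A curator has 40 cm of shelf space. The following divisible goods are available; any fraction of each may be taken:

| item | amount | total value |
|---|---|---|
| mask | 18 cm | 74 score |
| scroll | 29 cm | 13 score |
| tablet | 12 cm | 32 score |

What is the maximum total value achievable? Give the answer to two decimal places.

Take in order of value per unit:
- mask (74/18 per unit): all 18 → value 74, running total 74.00
- tablet (32/12 per unit): all 12 → value 32, running total 106.00
- scroll (13/29 per unit): 10 of 29 → value 10×13/29 = 4.4828, running total 110.48
Total 110.48.

110.48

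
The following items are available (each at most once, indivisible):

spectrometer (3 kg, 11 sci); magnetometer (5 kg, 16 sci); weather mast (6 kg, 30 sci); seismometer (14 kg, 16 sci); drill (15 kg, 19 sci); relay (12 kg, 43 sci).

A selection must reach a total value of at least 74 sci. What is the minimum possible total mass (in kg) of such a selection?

21

Subsets with value ≥ 74, sorted by total mass:
- spectrometer+weather mast+relay: mass 21, value 84
- magnetometer+weather mast+relay: mass 23, value 89
- spectrometer+magnetometer+weather mast+relay: mass 26, value 100
Minimum mass: 21 kg.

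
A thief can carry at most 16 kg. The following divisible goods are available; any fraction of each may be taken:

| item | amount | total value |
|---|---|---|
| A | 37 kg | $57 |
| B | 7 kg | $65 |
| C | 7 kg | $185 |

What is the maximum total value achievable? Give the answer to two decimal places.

253.08

Take in order of value per unit:
- C (185/7 per unit): all 7 → value 185, running total 185.00
- B (65/7 per unit): all 7 → value 65, running total 250.00
- A (57/37 per unit): 2 of 37 → value 2×57/37 = 3.0811, running total 253.08
Total 253.08.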